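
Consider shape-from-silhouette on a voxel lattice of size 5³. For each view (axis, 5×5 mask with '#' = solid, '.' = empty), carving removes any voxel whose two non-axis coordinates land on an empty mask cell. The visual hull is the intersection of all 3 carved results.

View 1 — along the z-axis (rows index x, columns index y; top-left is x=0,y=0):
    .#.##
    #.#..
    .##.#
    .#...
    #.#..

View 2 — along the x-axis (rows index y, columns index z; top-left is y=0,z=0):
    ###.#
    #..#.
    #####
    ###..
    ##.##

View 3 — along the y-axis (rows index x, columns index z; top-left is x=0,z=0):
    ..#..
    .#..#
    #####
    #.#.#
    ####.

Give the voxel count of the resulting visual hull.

before carving: 125 voxels (5×5×5)
[1] z-view keeps 11 columns → grid now 55
[2] x-view keeps 18 columns → grid now 40
[3] y-view keeps 15 columns → grid now 24

voxel count = 24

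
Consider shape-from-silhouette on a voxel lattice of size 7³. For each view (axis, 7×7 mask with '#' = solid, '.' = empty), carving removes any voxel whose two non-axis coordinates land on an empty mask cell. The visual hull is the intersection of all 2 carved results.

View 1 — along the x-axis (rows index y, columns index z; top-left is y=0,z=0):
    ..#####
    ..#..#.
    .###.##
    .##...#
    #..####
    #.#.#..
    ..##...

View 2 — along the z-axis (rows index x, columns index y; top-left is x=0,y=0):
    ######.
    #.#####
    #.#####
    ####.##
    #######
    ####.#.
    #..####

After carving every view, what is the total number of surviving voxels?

remaining voxels: 150

start: 7×7×7 = 343 voxels
after view 1 [x-axis, 25 of 49 cells solid] → remaining = 175
after view 2 [z-axis, 41 of 49 cells solid] → remaining = 150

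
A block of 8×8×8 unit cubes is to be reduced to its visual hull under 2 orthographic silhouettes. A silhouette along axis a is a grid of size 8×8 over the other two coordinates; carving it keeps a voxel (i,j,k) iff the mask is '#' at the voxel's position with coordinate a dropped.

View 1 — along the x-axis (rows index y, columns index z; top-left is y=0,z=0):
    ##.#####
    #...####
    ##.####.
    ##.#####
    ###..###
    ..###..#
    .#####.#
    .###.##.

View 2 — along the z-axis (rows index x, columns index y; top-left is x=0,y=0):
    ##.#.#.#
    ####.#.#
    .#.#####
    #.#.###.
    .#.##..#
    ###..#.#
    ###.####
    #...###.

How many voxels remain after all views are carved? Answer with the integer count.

initial block: 8^3 = 512
step 1: project along x, AND mask (46/64) → |grid| = 368
step 2: project along z, AND mask (42/64) → |grid| = 236

voxel count = 236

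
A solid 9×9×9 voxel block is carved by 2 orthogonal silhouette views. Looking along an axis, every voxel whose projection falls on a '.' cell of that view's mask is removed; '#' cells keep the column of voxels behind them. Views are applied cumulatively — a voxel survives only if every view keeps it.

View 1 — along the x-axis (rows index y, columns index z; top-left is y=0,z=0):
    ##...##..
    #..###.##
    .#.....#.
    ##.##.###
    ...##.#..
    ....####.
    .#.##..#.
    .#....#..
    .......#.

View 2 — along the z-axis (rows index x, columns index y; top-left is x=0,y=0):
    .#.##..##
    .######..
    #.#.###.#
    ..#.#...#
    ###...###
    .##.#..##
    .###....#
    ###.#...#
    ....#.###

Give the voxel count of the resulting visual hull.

remaining voxels: 144

before carving: 729 voxels (9×9×9)
after view 1 [x-axis, 33 of 81 cells solid] → remaining = 297
after view 2 [z-axis, 44 of 81 cells solid] → remaining = 144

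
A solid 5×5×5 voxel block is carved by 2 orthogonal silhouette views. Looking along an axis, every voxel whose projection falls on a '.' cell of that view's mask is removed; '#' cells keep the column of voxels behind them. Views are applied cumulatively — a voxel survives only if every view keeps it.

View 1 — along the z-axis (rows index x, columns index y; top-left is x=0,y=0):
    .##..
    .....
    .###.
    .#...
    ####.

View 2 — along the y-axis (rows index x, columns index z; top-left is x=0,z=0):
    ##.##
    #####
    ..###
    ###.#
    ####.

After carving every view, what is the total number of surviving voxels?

remaining voxels: 37

initial block: 5^3 = 125
carve view 1 (along z, XY-mask fill 10/25): 50 voxels remain
carve view 2 (along y, XZ-mask fill 20/25): 37 voxels remain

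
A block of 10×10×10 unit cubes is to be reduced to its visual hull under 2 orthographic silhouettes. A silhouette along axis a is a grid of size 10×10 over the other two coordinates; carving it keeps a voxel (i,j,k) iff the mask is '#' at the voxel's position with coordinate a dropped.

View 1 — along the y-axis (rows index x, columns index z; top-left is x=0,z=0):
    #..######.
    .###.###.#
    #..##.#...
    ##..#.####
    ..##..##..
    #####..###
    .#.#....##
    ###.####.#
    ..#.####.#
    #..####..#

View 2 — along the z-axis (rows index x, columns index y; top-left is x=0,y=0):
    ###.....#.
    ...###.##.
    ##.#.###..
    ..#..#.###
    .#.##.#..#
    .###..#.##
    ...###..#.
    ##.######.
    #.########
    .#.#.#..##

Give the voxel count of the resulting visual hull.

remaining voxels: 354

start: 10×10×10 = 1000 voxels
[1] y-view keeps 61 columns → grid now 610
[2] z-view keeps 57 columns → grid now 354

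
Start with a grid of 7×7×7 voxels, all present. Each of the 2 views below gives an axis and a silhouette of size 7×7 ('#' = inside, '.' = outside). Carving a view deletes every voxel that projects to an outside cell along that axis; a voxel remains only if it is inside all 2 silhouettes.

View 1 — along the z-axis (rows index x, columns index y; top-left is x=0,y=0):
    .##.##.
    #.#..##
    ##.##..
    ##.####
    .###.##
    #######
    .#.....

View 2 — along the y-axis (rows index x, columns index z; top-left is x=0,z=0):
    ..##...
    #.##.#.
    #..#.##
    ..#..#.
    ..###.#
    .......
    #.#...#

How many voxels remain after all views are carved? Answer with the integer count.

voxel count = 75

full grid |V| = 343
step 1: project along z, AND mask (31/49) → |grid| = 217
step 2: project along y, AND mask (19/49) → |grid| = 75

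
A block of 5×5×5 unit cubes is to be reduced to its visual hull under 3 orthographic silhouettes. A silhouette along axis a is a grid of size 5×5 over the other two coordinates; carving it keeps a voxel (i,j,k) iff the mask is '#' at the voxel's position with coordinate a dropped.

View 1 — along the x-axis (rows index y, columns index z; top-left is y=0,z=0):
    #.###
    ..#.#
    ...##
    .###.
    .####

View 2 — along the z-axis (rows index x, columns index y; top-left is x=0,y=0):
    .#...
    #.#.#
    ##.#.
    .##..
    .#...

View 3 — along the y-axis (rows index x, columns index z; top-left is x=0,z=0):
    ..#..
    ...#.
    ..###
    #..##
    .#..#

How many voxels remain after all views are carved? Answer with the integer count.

remaining voxels: 15

before carving: 125 voxels (5×5×5)
  1. axis=0 (YZ plane), |mask|=15  ⇒  voxels=75
  2. axis=2 (XY plane), |mask|=10  ⇒  voxels=27
  3. axis=1 (XZ plane), |mask|=10  ⇒  voxels=15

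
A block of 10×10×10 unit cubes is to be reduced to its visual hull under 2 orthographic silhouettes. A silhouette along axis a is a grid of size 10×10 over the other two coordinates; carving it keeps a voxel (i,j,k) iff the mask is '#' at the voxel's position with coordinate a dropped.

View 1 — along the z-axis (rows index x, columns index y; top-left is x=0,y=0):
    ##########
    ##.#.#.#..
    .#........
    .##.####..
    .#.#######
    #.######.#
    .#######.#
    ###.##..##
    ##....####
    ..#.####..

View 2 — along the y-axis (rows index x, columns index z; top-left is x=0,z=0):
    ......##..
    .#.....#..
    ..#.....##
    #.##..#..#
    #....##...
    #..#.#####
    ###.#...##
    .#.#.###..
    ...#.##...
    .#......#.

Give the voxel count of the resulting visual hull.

before carving: 1000 voxels (10×10×10)
after view 1 [z-axis, 64 of 100 cells solid] → remaining = 640
after view 2 [y-axis, 38 of 100 cells solid] → remaining = 254

remaining voxels: 254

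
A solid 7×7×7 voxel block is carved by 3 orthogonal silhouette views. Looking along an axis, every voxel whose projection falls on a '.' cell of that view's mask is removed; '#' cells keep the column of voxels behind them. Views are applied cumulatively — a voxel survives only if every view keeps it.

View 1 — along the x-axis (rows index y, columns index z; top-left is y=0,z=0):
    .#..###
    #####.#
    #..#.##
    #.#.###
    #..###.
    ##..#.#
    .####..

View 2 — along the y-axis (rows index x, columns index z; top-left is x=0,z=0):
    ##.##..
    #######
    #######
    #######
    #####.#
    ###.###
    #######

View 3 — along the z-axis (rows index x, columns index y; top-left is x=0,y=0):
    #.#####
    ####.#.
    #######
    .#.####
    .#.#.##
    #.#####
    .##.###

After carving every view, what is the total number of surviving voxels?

154 voxels

full grid |V| = 343
V1 x: intersect with YZ mask (31 set) -- 217 left
V2 y: intersect with XZ mask (44 set) -- 197 left
V3 z: intersect with XY mask (38 set) -- 154 left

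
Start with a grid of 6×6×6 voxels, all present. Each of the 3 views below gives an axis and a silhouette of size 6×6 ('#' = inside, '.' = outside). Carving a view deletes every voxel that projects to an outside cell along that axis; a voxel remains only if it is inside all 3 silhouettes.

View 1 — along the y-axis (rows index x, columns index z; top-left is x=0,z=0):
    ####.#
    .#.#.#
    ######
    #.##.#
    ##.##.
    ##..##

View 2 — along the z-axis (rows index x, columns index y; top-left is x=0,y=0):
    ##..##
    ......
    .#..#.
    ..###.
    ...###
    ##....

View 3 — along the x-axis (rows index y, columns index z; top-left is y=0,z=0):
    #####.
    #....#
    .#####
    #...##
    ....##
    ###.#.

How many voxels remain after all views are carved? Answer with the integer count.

31 voxels

full grid |V| = 216
step 1: project along y, AND mask (26/36) → |grid| = 156
step 2: project along z, AND mask (14/36) → |grid| = 64
step 3: project along x, AND mask (21/36) → |grid| = 31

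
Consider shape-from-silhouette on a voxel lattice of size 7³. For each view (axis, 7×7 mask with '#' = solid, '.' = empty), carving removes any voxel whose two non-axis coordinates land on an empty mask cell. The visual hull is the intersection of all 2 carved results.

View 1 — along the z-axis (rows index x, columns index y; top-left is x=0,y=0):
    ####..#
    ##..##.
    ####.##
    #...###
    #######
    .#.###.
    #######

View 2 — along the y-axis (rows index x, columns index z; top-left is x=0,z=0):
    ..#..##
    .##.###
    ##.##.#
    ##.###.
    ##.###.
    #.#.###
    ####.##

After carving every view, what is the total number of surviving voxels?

initial block: 7^3 = 343
step 1: project along z, AND mask (37/49) → |grid| = 259
step 2: project along y, AND mask (34/49) → |grid| = 182

remaining voxels: 182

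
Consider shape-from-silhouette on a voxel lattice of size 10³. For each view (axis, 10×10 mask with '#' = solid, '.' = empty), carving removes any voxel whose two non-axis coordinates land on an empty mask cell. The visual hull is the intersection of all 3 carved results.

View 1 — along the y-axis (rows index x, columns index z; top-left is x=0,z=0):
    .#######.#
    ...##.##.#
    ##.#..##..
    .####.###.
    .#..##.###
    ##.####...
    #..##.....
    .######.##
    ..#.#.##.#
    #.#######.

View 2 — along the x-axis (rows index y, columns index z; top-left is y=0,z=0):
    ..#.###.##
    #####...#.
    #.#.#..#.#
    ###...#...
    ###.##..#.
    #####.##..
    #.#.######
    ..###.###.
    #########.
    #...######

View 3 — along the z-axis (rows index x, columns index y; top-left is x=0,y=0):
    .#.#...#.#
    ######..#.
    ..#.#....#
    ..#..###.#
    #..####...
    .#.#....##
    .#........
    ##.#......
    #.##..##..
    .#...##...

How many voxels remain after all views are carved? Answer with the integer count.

|visual hull| = 154

start: 10×10×10 = 1000 voxels
carve view 1 (along y, XZ-mask fill 61/100): 610 voxels remain
carve view 2 (along x, YZ-mask fill 64/100): 391 voxels remain
carve view 3 (along z, XY-mask fill 40/100): 154 voxels remain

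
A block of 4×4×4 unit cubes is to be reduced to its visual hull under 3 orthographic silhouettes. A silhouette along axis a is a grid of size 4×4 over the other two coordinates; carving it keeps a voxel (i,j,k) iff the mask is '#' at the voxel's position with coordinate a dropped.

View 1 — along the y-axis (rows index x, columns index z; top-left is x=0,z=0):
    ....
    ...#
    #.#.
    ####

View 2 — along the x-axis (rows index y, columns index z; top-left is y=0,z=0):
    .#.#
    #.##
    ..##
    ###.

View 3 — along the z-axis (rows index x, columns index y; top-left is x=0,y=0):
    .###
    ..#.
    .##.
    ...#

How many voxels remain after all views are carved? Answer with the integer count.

remaining voxels: 7

start: 4×4×4 = 64 voxels
  1. axis=1 (XZ plane), |mask|=7  ⇒  voxels=28
  2. axis=0 (YZ plane), |mask|=10  ⇒  voxels=18
  3. axis=2 (XY plane), |mask|=7  ⇒  voxels=7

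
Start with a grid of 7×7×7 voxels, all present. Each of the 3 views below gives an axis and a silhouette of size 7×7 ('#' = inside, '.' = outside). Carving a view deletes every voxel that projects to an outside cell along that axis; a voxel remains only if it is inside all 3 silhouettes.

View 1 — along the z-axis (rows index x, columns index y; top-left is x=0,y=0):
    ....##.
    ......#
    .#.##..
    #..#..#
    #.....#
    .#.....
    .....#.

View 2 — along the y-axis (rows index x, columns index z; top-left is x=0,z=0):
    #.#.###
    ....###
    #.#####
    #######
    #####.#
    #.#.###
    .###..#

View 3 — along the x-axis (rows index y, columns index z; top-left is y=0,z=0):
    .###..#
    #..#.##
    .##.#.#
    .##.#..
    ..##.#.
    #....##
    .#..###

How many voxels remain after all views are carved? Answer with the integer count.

initial block: 7^3 = 343
V1 z: intersect with XY mask (13 set) -- 91 left
V2 y: intersect with XZ mask (36 set) -- 73 left
V3 x: intersect with YZ mask (25 set) -- 39 left

remaining voxels: 39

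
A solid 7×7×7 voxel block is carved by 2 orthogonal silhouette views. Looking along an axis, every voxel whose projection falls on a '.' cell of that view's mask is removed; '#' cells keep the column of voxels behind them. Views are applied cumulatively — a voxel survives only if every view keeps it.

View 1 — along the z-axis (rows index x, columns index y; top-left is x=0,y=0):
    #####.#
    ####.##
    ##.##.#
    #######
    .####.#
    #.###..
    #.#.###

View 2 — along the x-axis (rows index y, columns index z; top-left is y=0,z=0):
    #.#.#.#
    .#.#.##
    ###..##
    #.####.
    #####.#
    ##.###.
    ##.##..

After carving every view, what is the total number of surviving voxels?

179 voxels

initial block: 7^3 = 343
V1 z: intersect with XY mask (38 set) -- 266 left
V2 x: intersect with YZ mask (33 set) -- 179 left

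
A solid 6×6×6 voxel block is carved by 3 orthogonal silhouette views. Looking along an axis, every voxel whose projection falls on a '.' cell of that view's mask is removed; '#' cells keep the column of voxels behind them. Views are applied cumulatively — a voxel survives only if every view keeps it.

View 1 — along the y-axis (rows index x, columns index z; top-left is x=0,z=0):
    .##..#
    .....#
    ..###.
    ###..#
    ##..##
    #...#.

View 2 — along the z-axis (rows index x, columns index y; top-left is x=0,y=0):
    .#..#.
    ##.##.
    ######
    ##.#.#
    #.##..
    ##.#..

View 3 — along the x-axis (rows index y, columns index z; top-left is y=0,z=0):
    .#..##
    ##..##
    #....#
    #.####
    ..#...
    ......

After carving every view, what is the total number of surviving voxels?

voxel count = 33

before carving: 216 voxels (6×6×6)
V1 y: intersect with XZ mask (17 set) -- 102 left
V2 z: intersect with XY mask (22 set) -- 62 left
V3 x: intersect with YZ mask (15 set) -- 33 left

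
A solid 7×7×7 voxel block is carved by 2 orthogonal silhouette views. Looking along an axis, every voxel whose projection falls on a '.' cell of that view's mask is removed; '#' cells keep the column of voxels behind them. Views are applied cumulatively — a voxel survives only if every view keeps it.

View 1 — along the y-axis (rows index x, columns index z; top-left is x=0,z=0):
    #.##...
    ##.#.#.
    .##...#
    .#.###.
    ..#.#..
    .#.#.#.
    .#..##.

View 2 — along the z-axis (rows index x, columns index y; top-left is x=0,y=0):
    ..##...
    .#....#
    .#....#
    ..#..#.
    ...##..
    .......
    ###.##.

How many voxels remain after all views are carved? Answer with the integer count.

remaining voxels: 47

start: 7×7×7 = 343 voxels
  1. axis=1 (XZ plane), |mask|=22  ⇒  voxels=154
  2. axis=2 (XY plane), |mask|=15  ⇒  voxels=47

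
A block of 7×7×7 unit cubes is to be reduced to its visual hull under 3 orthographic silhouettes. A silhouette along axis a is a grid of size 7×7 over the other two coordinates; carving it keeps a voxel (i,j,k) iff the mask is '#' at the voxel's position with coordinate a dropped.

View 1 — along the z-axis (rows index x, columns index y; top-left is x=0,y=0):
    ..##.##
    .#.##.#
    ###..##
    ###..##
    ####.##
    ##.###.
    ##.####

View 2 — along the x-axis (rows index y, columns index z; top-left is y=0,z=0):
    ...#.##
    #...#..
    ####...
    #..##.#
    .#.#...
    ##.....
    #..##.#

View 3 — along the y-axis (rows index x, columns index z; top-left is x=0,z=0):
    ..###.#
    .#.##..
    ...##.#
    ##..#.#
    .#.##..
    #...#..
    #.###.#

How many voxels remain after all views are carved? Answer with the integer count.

voxel count = 60

before carving: 343 voxels (7×7×7)
after view 1 [z-axis, 35 of 49 cells solid] → remaining = 245
after view 2 [x-axis, 21 of 49 cells solid] → remaining = 105
after view 3 [y-axis, 24 of 49 cells solid] → remaining = 60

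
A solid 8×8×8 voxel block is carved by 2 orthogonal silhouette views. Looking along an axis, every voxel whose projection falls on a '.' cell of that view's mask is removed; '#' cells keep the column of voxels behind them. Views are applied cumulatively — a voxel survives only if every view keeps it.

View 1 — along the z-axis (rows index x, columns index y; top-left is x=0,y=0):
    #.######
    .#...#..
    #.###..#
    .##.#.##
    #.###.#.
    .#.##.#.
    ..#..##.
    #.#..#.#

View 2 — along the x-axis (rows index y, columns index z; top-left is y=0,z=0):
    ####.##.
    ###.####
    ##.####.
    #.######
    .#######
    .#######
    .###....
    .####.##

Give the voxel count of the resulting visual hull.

before carving: 512 voxels (8×8×8)
after view 1 [z-axis, 35 of 64 cells solid] → remaining = 280
after view 2 [x-axis, 49 of 64 cells solid] → remaining = 211

voxel count = 211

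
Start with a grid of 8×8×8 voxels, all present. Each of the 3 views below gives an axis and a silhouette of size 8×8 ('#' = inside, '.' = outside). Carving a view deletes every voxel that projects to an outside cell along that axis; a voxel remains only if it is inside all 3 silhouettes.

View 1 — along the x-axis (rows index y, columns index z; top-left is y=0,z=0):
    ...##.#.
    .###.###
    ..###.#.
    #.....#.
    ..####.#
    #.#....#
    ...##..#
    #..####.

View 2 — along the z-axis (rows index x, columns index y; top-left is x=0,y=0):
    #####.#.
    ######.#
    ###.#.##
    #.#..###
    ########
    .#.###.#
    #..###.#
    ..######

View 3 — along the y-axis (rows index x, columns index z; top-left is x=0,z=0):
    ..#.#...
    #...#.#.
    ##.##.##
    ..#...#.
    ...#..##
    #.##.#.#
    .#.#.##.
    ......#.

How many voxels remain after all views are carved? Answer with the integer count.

full grid |V| = 512
step 1: project along x, AND mask (31/64) → |grid| = 248
step 2: project along z, AND mask (48/64) → |grid| = 187
step 3: project along y, AND mask (26/64) → |grid| = 85

remaining voxels: 85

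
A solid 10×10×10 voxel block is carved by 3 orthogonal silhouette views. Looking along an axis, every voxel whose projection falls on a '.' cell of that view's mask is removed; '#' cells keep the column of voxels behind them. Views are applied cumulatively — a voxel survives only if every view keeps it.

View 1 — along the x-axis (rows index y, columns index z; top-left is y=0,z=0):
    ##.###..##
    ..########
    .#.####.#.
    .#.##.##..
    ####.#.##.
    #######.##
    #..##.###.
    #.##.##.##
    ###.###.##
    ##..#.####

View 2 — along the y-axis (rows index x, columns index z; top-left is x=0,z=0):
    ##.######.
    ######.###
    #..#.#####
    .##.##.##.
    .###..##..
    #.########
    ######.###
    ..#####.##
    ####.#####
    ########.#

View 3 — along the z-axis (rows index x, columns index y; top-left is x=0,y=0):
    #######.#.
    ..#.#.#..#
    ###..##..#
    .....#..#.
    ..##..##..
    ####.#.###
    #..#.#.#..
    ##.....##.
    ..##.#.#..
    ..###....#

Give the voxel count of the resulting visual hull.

initial block: 10^3 = 1000
V1 x: intersect with YZ mask (70 set) -- 700 left
V2 y: intersect with XZ mask (78 set) -- 544 left
V3 z: intersect with XY mask (48 set) -- 271 left

voxel count = 271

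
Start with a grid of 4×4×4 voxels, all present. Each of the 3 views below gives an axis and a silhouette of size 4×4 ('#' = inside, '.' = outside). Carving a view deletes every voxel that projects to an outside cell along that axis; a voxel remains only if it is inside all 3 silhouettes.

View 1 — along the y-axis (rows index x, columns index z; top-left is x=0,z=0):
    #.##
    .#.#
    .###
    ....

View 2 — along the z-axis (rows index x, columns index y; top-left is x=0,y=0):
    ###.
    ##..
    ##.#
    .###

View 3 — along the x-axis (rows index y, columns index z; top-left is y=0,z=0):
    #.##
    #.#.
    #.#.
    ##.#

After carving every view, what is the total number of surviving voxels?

full grid |V| = 64
[1] y-view keeps 8 columns → grid now 32
[2] z-view keeps 11 columns → grid now 22
[3] x-view keeps 10 columns → grid now 13

remaining voxels: 13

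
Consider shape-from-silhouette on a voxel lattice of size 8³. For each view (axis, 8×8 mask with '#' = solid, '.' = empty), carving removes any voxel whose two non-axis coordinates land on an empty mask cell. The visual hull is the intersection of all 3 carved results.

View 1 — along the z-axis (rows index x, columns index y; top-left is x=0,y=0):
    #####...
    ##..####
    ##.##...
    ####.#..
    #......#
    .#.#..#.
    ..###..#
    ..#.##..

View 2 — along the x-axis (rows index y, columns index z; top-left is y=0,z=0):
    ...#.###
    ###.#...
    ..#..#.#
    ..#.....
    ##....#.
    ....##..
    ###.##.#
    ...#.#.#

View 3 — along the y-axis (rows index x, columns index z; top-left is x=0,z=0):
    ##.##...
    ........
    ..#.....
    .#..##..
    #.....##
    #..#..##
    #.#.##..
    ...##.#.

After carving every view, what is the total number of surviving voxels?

remaining voxels: 27

start: 8×8×8 = 512 voxels
carve view 1 (along z, XY-mask fill 32/64): 256 voxels remain
carve view 2 (along x, YZ-mask fill 26/64): 99 voxels remain
carve view 3 (along y, XZ-mask fill 22/64): 27 voxels remain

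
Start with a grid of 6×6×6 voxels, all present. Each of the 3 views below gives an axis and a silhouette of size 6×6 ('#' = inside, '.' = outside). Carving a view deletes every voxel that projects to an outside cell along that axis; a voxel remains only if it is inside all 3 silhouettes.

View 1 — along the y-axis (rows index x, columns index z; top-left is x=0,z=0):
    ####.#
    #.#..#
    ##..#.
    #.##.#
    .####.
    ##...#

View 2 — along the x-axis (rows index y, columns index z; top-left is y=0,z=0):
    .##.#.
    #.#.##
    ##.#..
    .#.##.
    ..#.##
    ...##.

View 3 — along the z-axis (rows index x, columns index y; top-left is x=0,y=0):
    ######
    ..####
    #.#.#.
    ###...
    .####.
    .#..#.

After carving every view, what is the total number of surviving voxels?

initial block: 6^3 = 216
carve view 1 (along y, XZ-mask fill 22/36): 132 voxels remain
carve view 2 (along x, YZ-mask fill 18/36): 61 voxels remain
carve view 3 (along z, XY-mask fill 22/36): 39 voxels remain

remaining voxels: 39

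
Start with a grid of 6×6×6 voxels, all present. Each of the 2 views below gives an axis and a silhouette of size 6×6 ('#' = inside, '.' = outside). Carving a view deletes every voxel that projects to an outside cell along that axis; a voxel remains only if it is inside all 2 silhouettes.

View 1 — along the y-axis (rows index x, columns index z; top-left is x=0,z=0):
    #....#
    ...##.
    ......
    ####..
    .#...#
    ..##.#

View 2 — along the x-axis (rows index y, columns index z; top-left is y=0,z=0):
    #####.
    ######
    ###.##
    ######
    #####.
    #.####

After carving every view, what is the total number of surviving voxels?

remaining voxels: 67

start: 6×6×6 = 216 voxels
step 1: project along y, AND mask (13/36) → |grid| = 78
step 2: project along x, AND mask (32/36) → |grid| = 67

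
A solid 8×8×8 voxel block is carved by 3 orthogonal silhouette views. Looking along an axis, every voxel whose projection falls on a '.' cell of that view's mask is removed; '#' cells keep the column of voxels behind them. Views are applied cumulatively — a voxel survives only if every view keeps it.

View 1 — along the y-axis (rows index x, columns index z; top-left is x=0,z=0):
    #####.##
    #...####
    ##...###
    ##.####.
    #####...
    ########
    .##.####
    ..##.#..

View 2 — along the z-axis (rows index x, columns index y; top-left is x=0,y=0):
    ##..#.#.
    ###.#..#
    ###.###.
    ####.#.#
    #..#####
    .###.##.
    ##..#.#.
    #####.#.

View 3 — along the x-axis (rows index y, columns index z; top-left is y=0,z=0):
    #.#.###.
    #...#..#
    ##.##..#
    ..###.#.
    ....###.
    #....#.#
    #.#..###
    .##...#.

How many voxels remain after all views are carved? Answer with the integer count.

full grid |V| = 512
  1. axis=1 (XZ plane), |mask|=45  ⇒  voxels=360
  2. axis=2 (XY plane), |mask|=42  ⇒  voxels=231
  3. axis=0 (YZ plane), |mask|=31  ⇒  voxels=114

remaining voxels: 114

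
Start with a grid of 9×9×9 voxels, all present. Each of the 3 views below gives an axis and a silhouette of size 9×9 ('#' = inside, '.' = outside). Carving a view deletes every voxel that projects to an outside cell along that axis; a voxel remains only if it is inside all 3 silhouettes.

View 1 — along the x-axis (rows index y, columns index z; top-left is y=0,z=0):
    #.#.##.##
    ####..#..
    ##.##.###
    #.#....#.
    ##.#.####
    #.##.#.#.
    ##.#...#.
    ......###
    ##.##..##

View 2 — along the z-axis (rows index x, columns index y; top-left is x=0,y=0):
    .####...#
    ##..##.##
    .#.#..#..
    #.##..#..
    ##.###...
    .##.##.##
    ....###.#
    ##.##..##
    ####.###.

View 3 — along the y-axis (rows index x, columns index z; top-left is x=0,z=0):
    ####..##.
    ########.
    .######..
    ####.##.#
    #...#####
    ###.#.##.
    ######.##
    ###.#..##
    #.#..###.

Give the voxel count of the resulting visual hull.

initial block: 9^3 = 729
V1 x: intersect with YZ mask (46 set) -- 414 left
V2 z: intersect with XY mask (46 set) -- 236 left
V3 y: intersect with XZ mask (58 set) -- 174 left

remaining voxels: 174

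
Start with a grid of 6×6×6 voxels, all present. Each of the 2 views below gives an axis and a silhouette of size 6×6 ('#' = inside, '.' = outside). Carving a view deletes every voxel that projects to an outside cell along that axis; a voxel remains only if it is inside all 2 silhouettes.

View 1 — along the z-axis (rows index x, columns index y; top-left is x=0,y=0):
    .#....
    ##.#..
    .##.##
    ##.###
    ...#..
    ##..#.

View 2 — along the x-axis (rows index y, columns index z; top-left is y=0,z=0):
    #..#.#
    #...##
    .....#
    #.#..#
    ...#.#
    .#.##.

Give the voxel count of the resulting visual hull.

start: 6×6×6 = 216 voxels
after view 1 [z-axis, 17 of 36 cells solid] → remaining = 102
after view 2 [x-axis, 15 of 36 cells solid] → remaining = 46

voxel count = 46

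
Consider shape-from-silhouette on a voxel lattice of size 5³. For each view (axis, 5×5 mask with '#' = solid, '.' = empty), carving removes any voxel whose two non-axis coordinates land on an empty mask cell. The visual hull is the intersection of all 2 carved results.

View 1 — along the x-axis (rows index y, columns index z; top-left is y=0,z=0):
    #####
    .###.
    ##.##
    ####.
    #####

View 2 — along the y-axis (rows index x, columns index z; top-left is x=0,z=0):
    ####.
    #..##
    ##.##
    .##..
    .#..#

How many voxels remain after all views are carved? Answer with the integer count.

start: 5×5×5 = 125 voxels
after view 1 [x-axis, 21 of 25 cells solid] → remaining = 105
after view 2 [y-axis, 15 of 25 cells solid] → remaining = 64

voxel count = 64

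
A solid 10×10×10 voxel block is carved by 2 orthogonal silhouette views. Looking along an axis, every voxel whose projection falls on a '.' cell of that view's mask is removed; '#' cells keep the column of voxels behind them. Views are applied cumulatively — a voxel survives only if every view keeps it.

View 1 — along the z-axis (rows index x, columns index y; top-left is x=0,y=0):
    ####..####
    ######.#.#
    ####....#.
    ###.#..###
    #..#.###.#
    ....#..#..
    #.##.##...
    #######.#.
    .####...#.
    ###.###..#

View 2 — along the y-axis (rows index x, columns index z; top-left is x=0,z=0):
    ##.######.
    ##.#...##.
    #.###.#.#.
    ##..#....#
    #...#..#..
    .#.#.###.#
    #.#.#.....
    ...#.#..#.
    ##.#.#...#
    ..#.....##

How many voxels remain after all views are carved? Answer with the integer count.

remaining voxels: 277

start: 10×10×10 = 1000 voxels
[1] z-view keeps 61 columns → grid now 610
[2] y-view keeps 46 columns → grid now 277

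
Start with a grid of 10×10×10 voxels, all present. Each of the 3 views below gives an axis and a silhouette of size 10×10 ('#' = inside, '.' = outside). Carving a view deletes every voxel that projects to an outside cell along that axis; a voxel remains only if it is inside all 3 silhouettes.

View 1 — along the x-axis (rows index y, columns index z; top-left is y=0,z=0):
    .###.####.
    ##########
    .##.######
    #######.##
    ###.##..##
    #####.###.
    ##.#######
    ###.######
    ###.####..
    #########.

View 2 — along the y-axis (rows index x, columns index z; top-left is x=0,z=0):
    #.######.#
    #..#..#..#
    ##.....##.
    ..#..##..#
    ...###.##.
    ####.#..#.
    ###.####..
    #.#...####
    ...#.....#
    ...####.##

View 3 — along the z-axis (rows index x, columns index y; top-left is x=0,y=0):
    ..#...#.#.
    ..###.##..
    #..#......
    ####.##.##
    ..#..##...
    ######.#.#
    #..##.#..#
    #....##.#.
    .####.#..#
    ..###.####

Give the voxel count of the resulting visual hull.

voxel count = 211

start: 10×10×10 = 1000 voxels
after view 1 [x-axis, 83 of 100 cells solid] → remaining = 830
after view 2 [y-axis, 52 of 100 cells solid] → remaining = 424
after view 3 [z-axis, 51 of 100 cells solid] → remaining = 211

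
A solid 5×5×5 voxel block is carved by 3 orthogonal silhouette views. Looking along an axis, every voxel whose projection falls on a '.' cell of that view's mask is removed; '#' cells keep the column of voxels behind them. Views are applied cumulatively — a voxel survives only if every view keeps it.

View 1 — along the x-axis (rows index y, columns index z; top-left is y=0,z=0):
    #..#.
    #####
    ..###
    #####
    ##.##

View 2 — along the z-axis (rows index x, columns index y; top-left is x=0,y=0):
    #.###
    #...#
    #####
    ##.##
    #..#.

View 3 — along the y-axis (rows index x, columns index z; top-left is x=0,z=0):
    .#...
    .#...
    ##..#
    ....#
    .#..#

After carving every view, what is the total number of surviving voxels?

19 voxels

initial block: 5^3 = 125
V1 x: intersect with YZ mask (19 set) -- 95 left
V2 z: intersect with XY mask (17 set) -- 62 left
V3 y: intersect with XZ mask (8 set) -- 19 left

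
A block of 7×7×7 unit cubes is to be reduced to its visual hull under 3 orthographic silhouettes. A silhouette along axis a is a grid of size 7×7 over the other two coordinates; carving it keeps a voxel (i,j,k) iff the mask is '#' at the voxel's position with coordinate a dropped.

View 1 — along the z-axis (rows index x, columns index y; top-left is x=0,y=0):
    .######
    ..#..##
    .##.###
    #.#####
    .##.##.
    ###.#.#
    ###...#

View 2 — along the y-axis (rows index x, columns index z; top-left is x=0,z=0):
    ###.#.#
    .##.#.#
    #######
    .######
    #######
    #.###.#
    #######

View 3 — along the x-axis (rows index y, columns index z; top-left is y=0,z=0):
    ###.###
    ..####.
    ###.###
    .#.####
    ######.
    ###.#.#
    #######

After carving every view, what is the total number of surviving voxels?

initial block: 7^3 = 343
carve view 1 (along z, XY-mask fill 33/49): 231 voxels remain
carve view 2 (along y, XZ-mask fill 41/49): 194 voxels remain
carve view 3 (along x, YZ-mask fill 39/49): 158 voxels remain

|visual hull| = 158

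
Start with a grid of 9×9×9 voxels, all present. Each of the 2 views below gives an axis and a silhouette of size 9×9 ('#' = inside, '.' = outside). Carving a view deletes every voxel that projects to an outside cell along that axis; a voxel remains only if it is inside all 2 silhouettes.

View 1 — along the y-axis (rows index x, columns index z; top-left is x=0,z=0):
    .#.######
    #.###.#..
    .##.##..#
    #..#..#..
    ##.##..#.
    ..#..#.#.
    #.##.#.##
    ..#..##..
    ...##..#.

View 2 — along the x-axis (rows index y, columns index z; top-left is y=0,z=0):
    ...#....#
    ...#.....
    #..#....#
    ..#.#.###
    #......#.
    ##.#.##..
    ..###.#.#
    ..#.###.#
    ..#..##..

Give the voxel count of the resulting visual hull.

remaining voxels: 140

start: 9×9×9 = 729 voxels
step 1: project along y, AND mask (40/81) → |grid| = 360
step 2: project along x, AND mask (31/81) → |grid| = 140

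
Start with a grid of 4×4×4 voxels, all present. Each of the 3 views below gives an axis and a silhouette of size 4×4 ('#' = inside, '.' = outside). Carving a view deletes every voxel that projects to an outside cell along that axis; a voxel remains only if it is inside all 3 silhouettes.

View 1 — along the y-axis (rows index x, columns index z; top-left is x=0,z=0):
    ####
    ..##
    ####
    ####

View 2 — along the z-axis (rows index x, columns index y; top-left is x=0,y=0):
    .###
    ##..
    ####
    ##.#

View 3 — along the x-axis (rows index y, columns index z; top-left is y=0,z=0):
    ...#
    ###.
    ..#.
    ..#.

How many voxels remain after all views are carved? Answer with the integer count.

initial block: 4^3 = 64
  1. axis=1 (XZ plane), |mask|=14  ⇒  voxels=56
  2. axis=2 (XY plane), |mask|=12  ⇒  voxels=44
  3. axis=0 (YZ plane), |mask|=6  ⇒  voxels=18

|visual hull| = 18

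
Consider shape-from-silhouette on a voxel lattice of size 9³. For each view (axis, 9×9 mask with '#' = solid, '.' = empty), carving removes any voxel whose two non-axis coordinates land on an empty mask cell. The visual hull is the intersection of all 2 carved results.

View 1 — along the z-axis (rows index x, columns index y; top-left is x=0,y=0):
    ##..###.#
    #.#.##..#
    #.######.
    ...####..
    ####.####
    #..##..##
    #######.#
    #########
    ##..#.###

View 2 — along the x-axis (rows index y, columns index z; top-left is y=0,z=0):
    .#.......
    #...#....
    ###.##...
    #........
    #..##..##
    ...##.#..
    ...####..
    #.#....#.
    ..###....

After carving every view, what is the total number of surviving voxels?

before carving: 729 voxels (9×9×9)
carve view 1 (along z, XY-mask fill 58/81): 522 voxels remain
carve view 2 (along x, YZ-mask fill 27/81): 174 voxels remain

voxel count = 174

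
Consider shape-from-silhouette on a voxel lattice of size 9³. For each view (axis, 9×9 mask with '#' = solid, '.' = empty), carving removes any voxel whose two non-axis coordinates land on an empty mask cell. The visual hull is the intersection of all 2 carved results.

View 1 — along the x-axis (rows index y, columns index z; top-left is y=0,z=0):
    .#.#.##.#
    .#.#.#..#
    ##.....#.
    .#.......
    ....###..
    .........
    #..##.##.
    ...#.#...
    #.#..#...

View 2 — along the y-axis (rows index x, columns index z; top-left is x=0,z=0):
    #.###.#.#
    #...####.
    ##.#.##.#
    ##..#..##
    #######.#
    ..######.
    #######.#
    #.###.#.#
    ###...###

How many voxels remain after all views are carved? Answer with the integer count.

full grid |V| = 729
[1] x-view keeps 26 columns → grid now 234
[2] y-view keeps 56 columns → grid now 159

|visual hull| = 159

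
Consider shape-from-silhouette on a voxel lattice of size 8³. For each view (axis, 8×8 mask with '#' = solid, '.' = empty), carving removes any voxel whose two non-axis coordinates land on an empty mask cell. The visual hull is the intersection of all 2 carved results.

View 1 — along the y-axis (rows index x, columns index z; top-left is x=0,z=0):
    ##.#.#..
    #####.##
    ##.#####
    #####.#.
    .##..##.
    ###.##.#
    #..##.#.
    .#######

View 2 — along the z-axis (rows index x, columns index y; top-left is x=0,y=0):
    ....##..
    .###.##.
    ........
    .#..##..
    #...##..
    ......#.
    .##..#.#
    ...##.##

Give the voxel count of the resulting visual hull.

voxel count = 123

full grid |V| = 512
after view 1 [y-axis, 45 of 64 cells solid] → remaining = 360
after view 2 [z-axis, 22 of 64 cells solid] → remaining = 123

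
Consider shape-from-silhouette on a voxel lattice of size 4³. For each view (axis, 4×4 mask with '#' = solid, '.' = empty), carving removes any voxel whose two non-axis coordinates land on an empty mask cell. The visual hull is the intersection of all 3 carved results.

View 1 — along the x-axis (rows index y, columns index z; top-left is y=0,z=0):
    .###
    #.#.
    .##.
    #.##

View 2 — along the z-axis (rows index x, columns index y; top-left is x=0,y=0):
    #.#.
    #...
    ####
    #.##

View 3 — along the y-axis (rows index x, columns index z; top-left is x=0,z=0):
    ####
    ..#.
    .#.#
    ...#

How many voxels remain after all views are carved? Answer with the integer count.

full grid |V| = 64
carve view 1 (along x, YZ-mask fill 10/16): 40 voxels remain
carve view 2 (along z, XY-mask fill 10/16): 26 voxels remain
carve view 3 (along y, XZ-mask fill 8/16): 12 voxels remain

12 voxels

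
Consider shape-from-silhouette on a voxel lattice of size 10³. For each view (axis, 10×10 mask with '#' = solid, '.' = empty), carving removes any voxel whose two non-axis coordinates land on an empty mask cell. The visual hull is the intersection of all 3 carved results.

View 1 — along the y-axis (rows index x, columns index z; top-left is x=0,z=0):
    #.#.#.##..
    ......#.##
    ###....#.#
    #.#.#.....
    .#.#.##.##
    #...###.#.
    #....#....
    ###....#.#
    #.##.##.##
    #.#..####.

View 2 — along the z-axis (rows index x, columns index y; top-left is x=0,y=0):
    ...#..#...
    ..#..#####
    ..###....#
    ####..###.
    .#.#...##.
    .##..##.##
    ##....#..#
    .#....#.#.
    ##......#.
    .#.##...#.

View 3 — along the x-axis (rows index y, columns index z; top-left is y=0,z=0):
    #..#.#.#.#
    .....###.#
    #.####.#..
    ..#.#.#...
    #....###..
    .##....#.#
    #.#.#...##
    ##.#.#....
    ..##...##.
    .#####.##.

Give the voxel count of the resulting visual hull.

|visual hull| = 86

before carving: 1000 voxels (10×10×10)
step 1: project along y, AND mask (47/100) → |grid| = 470
step 2: project along z, AND mask (43/100) → |grid| = 191
step 3: project along x, AND mask (46/100) → |grid| = 86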